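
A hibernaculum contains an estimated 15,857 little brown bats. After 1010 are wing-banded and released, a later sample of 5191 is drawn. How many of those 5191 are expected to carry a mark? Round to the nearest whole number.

expected recaptures ≈ 331

The marked fraction of the population is 1010/15857, so in a sample of 5191 expect C·(M/N) marked.
E[R] = 1010 × 5191 / 15857 = 5242910 / 15857 ≈ 330.6 → 331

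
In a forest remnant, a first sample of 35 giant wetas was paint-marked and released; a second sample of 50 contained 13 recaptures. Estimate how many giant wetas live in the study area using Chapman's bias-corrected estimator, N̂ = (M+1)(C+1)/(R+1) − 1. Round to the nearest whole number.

N̂ = (35+1)(50+1)/(13+1) − 1 = 36·51/14 − 1
= 1836/14 − 1 ≈ 131.1 − 1 ≈ 130.1 → 130

N ≈ 130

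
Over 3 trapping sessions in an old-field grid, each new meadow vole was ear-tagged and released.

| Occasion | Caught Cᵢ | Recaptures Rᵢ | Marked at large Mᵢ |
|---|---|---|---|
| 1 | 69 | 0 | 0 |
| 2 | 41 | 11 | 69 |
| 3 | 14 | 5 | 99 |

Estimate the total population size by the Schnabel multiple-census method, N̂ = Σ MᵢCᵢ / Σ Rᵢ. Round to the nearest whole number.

N ≈ 263

Σ MᵢCᵢ = 0·69 + 69·41 + 99·14 = 0 + 2829 + 1386 = 4215
Σ Rᵢ = 0 + 11 + 5 = 16
N̂ = 4215 / 16 ≈ 263.4 → 263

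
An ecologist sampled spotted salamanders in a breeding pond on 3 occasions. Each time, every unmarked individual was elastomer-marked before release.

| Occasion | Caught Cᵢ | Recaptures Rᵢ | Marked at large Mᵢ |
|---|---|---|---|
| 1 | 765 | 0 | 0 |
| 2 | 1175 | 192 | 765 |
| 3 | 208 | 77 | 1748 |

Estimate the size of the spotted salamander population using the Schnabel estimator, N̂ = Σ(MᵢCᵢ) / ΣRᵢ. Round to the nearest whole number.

N ≈ 4693

Σ MᵢCᵢ = 0·765 + 765·1175 + 1748·208 = 0 + 898875 + 363584 = 1262459
Σ Rᵢ = 0 + 192 + 77 = 269
N̂ = 1262459 / 269 ≈ 4693.2 → 4693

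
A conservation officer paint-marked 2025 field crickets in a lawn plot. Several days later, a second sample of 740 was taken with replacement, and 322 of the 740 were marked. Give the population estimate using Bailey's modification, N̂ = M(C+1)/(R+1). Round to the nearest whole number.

N̂ = 2025·(740+1)/(322+1) = 2025·741/323 = 1500525/323 ≈ 4645.6 → 4646

N ≈ 4646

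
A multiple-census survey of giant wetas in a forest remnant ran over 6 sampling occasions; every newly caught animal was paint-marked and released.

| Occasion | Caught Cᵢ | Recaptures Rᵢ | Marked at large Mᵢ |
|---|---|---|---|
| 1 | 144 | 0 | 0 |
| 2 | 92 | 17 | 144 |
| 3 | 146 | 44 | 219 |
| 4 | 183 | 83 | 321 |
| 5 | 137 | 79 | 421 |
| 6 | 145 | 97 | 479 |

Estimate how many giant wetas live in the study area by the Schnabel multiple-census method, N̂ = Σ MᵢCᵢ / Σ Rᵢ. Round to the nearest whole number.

N ≈ 722

Σ MᵢCᵢ = 0·144 + 144·92 + 219·146 + 321·183 + 421·137 + 479·145 = 0 + 13248 + 31974 + 58743 + 57677 + 69455 = 231097
Σ Rᵢ = 0 + 17 + 44 + 83 + 79 + 97 = 320
N̂ = 231097 / 320 ≈ 722.2 → 722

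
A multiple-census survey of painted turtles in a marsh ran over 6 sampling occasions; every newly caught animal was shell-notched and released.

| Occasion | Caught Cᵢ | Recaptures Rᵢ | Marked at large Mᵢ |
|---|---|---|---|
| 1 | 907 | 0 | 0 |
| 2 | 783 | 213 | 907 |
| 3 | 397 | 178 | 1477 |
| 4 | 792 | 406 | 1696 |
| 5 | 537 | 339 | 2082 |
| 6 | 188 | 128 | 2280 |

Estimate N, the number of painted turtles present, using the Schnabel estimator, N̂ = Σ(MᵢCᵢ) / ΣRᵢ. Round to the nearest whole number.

N ≈ 3312

Σ MᵢCᵢ = 0·907 + 907·783 + 1477·397 + 1696·792 + 2082·537 + 2280·188 = 0 + 710181 + 586369 + 1343232 + 1118034 + 428640 = 4186456
Σ Rᵢ = 0 + 213 + 178 + 406 + 339 + 128 = 1264
N̂ = 4186456 / 1264 ≈ 3312.1 → 3312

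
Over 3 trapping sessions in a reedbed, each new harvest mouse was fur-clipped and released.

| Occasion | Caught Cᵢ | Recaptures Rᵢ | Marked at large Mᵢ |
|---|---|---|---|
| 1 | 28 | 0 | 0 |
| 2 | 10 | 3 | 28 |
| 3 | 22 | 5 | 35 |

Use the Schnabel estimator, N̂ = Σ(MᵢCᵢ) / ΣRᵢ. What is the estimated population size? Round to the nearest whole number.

N ≈ 131

Σ MᵢCᵢ = 0·28 + 28·10 + 35·22 = 0 + 280 + 770 = 1050
Σ Rᵢ = 0 + 3 + 5 = 8
N̂ = 1050 / 8 ≈ 131.2 → 131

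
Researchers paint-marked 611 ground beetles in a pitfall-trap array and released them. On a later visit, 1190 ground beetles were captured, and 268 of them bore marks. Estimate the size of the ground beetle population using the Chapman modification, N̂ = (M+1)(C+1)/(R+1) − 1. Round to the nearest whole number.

N̂ = (611+1)(1190+1)/(268+1) − 1 = 612·1191/269 − 1
= 728892/269 − 1 ≈ 2709.6 − 1 ≈ 2708.6 → 2709

N ≈ 2709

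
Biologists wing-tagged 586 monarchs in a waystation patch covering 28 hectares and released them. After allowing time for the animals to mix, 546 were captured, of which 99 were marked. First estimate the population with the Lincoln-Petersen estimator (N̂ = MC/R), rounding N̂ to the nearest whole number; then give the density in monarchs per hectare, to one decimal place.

N̂ = 586·546/99 = 319956/99 ≈ 3231.9 → 3232
Density = N̂ / area = 3232 / 28 ≈ 115.43 → 115.4 per hectare

density ≈ 115.4 monarchs per hectare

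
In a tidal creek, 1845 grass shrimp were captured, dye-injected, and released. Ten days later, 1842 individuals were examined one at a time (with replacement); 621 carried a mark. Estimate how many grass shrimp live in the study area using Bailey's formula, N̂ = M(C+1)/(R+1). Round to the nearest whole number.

N̂ = 1845·(1842+1)/(621+1) = 1845·1843/622 = 3400335/622 ≈ 5466.8 → 5467

N ≈ 5467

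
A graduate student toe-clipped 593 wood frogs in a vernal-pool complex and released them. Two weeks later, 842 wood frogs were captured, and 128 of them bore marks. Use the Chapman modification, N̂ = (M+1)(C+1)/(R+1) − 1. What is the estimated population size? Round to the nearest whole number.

N̂ = (593+1)(842+1)/(128+1) − 1 = 594·843/129 − 1
= 500742/129 − 1 ≈ 3881.7 − 1 ≈ 3880.7 → 3881

N ≈ 3881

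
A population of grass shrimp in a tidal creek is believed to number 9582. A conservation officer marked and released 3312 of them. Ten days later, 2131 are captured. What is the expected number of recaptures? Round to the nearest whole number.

The marked fraction of the population is 3312/9582, so in a sample of 2131 expect C·(M/N) marked.
E[R] = 3312 × 2131 / 9582 = 7057872 / 9582 ≈ 736.6 → 737

expected recaptures ≈ 737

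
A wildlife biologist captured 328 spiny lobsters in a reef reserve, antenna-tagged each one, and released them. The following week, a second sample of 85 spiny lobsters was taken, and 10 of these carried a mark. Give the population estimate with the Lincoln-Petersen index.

Lincoln-Petersen assumes M/N = R/C, so N = M·C / R.
N = (328 × 85) / 10 = 27880 / 10 = 2788

N = 2788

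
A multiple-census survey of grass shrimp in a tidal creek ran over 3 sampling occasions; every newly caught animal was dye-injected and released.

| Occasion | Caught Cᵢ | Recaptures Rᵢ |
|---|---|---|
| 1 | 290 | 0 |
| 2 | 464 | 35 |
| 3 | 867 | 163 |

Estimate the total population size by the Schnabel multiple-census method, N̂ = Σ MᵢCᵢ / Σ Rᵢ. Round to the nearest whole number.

Marked at large before each occasion: Mᵢ = Σⱼ<ᵢ (Cⱼ − Rⱼ) → M1=0, M2=290, M3=719
Σ MᵢCᵢ = 0·290 + 290·464 + 719·867 = 0 + 134560 + 623373 = 757933
Σ Rᵢ = 0 + 35 + 163 = 198
N̂ = 757933 / 198 ≈ 3827.9 → 3828

N ≈ 3828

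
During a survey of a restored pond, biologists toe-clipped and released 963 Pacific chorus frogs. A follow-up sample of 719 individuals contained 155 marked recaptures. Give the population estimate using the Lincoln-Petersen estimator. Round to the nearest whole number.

N ≈ 4467

N = (963 × 719) / 155 = 692397 / 155 ≈ 4467.1 → 4467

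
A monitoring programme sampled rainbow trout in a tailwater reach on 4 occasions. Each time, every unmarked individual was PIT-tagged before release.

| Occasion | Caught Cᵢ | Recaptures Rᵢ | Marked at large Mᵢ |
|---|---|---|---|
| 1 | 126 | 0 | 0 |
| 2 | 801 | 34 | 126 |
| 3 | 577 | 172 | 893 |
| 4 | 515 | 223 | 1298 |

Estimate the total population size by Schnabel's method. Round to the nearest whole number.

N ≈ 2995

Σ MᵢCᵢ = 0·126 + 126·801 + 893·577 + 1298·515 = 0 + 100926 + 515261 + 668470 = 1284657
Σ Rᵢ = 0 + 34 + 172 + 223 = 429
N̂ = 1284657 / 429 ≈ 2994.5 → 2995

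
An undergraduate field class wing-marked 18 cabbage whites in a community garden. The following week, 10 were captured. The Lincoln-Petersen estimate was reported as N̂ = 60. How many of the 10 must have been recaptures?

R = 3

From N = M·C/R: R = M·C / N = 18·10 / 60 = 180 / 60 = 3.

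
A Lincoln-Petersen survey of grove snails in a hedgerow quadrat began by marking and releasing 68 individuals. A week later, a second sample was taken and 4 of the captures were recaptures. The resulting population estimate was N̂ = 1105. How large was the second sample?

From N = M·C/R: C = N·R / M = 1105·4 / 68 = 4420 / 68 = 65.

C = 65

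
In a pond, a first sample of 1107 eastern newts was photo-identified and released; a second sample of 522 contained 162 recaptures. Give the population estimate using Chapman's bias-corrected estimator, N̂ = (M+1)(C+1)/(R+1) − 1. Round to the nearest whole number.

N̂ = (1107+1)(522+1)/(162+1) − 1 = 1108·523/163 − 1
= 579484/163 − 1 ≈ 3555.1 − 1 ≈ 3554.1 → 3554

N ≈ 3554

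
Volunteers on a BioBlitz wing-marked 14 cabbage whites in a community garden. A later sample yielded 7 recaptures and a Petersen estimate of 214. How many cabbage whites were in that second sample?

C = 107

From N = M·C/R: C = N·R / M = 214·7 / 14 = 1498 / 14 = 107.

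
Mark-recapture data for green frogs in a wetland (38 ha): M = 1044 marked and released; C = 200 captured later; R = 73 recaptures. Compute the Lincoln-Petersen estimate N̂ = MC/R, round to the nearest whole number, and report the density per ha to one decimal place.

N̂ = 1044·200/73 = 208800/73 ≈ 2860.3 → 2860
Density = N̂ / area = 2860 / 38 ≈ 75.26 → 75.3 per ha

density ≈ 75.3 green frogs per ha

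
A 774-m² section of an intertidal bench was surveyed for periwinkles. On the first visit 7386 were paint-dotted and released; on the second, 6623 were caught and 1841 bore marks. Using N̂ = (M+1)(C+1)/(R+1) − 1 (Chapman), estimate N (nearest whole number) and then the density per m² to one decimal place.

N̂ = 7387·6624/1842 − 1 = 48931488/1842 − 1 ≈ 26563.3 → 26563
Density = N̂ / area = 26563 / 774 ≈ 34.32 → 34.3 per m²

density ≈ 34.3 periwinkles per m²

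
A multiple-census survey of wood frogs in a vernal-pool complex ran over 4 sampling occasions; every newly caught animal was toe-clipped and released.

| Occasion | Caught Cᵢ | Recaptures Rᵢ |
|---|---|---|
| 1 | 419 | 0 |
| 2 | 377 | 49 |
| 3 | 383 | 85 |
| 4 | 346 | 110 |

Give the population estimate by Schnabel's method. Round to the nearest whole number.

Marked at large before each occasion: Mᵢ = Σⱼ<ᵢ (Cⱼ − Rⱼ) → M1=0, M2=419, M3=747, M4=1045
Σ MᵢCᵢ = 0·419 + 419·377 + 747·383 + 1045·346 = 0 + 157963 + 286101 + 361570 = 805634
Σ Rᵢ = 0 + 49 + 85 + 110 = 244
N̂ = 805634 / 244 ≈ 3301.8 → 3302

N ≈ 3302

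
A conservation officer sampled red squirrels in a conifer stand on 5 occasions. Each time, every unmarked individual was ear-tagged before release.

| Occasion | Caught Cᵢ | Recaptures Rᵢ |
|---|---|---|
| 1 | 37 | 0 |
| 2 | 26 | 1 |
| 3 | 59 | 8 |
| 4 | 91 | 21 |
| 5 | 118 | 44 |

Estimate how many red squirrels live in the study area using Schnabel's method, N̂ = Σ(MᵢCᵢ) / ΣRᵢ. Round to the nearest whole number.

Marked at large before each occasion: Mᵢ = Σⱼ<ᵢ (Cⱼ − Rⱼ) → M1=0, M2=37, M3=62, M4=113, M5=183
Σ MᵢCᵢ = 0·37 + 37·26 + 62·59 + 113·91 + 183·118 = 0 + 962 + 3658 + 10283 + 21594 = 36497
Σ Rᵢ = 0 + 1 + 8 + 21 + 44 = 74
N̂ = 36497 / 74 ≈ 493.2 → 493

N ≈ 493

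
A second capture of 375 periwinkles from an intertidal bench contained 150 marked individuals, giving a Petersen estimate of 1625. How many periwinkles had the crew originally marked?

M = 650

From N = M·C/R: M = N·R / C = 1625·150 / 375 = 243750 / 375 = 650.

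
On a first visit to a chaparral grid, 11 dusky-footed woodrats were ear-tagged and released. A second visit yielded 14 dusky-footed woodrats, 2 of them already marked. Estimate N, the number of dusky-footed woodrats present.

The marked fraction in the recapture sample should equal the marked fraction in the population: 2/14 = 11/N.
N = (11 × 14) / 2 = 154 / 2 = 77

N = 77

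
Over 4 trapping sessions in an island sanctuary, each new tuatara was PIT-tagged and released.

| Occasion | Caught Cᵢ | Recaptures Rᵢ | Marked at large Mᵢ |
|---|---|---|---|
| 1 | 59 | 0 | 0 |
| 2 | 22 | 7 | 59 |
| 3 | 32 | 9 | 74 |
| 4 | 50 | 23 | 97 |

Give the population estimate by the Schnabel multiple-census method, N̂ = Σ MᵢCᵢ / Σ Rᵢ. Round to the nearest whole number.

N ≈ 218

Σ MᵢCᵢ = 0·59 + 59·22 + 74·32 + 97·50 = 0 + 1298 + 2368 + 4850 = 8516
Σ Rᵢ = 0 + 7 + 9 + 23 = 39
N̂ = 8516 / 39 ≈ 218.4 → 218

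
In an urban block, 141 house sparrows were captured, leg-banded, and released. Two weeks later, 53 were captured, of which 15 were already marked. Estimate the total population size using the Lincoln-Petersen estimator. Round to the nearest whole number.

N ≈ 498

N = (141 × 53) / 15 = 7473 / 15 ≈ 498.2 → 498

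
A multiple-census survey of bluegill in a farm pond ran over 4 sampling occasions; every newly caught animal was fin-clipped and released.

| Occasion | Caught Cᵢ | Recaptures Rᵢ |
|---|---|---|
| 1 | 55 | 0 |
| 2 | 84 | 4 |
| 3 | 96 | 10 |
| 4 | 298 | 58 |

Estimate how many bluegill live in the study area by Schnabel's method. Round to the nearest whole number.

Marked at large before each occasion: Mᵢ = Σⱼ<ᵢ (Cⱼ − Rⱼ) → M1=0, M2=55, M3=135, M4=221
Σ MᵢCᵢ = 0·55 + 55·84 + 135·96 + 221·298 = 0 + 4620 + 12960 + 65858 = 83438
Σ Rᵢ = 0 + 4 + 10 + 58 = 72
N̂ = 83438 / 72 ≈ 1158.9 → 1159

N ≈ 1159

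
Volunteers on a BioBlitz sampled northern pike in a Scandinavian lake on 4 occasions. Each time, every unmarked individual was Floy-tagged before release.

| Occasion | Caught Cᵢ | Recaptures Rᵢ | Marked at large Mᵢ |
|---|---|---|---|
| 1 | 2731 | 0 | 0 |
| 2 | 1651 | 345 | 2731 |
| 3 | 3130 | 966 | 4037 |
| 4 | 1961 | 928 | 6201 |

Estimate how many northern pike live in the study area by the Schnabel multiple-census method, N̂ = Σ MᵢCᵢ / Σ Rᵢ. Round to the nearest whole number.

N ≈ 13,088

Σ MᵢCᵢ = 0·2731 + 2731·1651 + 4037·3130 + 6201·1961 = 0 + 4508881 + 12635810 + 12160161 = 29304852
Σ Rᵢ = 0 + 345 + 966 + 928 = 2239
N̂ = 29304852 / 2239 ≈ 13088.4 → 13088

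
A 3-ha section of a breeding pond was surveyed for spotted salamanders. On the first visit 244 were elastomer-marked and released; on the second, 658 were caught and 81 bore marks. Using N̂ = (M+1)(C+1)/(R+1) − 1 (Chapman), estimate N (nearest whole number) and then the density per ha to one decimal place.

N̂ = 245·659/82 − 1 = 161455/82 − 1 ≈ 1968.0 → 1968
Density = N̂ / area = 1968 / 3 = 656.0 per ha

density ≈ 656.0 spotted salamanders per ha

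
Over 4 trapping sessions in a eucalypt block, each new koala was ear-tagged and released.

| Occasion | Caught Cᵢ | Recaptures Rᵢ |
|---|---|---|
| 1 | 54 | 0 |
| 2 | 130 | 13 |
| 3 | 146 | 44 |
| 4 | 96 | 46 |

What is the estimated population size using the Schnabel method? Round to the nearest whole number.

N ≈ 565

Marked at large before each occasion: Mᵢ = Σⱼ<ᵢ (Cⱼ − Rⱼ) → M1=0, M2=54, M3=171, M4=273
Σ MᵢCᵢ = 0·54 + 54·130 + 171·146 + 273·96 = 0 + 7020 + 24966 + 26208 = 58194
Σ Rᵢ = 0 + 13 + 44 + 46 = 103
N̂ = 58194 / 103 ≈ 565.0 → 565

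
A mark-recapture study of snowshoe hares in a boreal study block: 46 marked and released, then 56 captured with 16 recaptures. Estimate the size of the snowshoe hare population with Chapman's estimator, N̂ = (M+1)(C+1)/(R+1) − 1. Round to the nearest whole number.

N ≈ 157

N̂ = (46+1)(56+1)/(16+1) − 1 = 47·57/17 − 1
= 2679/17 − 1 ≈ 157.6 − 1 ≈ 156.6 → 157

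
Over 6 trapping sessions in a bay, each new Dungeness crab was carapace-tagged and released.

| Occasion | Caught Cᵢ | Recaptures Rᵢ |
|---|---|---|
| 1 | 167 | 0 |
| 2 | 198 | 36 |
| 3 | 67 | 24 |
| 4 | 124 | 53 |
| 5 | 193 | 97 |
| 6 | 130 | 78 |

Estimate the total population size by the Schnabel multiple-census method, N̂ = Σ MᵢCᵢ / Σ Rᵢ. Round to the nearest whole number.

N ≈ 892

Marked at large before each occasion: Mᵢ = Σⱼ<ᵢ (Cⱼ − Rⱼ) → M1=0, M2=167, M3=329, M4=372, M5=443, M6=539
Σ MᵢCᵢ = 0·167 + 167·198 + 329·67 + 372·124 + 443·193 + 539·130 = 0 + 33066 + 22043 + 46128 + 85499 + 70070 = 256806
Σ Rᵢ = 0 + 36 + 24 + 53 + 97 + 78 = 288
N̂ = 256806 / 288 ≈ 891.7 → 892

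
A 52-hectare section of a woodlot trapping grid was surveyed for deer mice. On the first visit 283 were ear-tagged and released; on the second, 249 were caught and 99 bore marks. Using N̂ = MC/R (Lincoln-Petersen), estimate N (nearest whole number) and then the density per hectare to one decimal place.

density ≈ 13.7 deer mice per hectare

N̂ = 283·249/99 = 70467/99 ≈ 711.8 → 712
Density = N̂ / area = 712 / 52 ≈ 13.69 → 13.7 per hectare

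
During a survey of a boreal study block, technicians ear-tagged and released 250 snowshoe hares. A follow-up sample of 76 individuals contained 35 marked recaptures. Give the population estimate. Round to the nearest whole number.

If marked individuals mix randomly, R/C ≈ M/N, giving N ≈ M·C/R.
N = (250 × 76) / 35 = 19000 / 35 ≈ 542.9 → 543

N ≈ 543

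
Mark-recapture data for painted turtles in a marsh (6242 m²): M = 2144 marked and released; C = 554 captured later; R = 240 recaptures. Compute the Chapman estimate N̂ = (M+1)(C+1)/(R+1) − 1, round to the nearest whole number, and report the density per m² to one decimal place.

N̂ = 2145·555/241 − 1 = 1190475/241 − 1 ≈ 4938.7 → 4939
Density = N̂ / area = 4939 / 6242 ≈ 0.79 → 0.8 per m²

density ≈ 0.8 painted turtles per m²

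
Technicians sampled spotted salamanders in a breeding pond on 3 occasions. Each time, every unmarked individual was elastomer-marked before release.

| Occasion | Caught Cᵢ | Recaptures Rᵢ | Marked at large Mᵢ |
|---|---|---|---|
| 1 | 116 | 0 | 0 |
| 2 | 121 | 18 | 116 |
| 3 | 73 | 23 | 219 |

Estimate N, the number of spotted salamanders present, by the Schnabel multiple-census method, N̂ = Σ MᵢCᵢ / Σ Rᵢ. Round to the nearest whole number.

Σ MᵢCᵢ = 0·116 + 116·121 + 219·73 = 0 + 14036 + 15987 = 30023
Σ Rᵢ = 0 + 18 + 23 = 41
N̂ = 30023 / 41 ≈ 732.3 → 732

N ≈ 732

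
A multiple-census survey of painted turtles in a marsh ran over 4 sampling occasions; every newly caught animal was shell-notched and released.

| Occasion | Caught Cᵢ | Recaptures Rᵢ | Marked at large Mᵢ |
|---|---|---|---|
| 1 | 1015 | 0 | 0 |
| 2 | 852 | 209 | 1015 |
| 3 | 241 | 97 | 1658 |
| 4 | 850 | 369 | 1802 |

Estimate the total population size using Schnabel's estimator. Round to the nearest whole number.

N ≈ 4142

Σ MᵢCᵢ = 0·1015 + 1015·852 + 1658·241 + 1802·850 = 0 + 864780 + 399578 + 1531700 = 2796058
Σ Rᵢ = 0 + 209 + 97 + 369 = 675
N̂ = 2796058 / 675 ≈ 4142.3 → 4142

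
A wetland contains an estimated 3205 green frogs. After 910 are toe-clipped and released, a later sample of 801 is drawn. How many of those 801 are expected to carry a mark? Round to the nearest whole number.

The marked fraction of the population is 910/3205, so in a sample of 801 expect C·(M/N) marked.
E[R] = 910 × 801 / 3205 = 728910 / 3205 ≈ 227.4 → 227

expected recaptures ≈ 227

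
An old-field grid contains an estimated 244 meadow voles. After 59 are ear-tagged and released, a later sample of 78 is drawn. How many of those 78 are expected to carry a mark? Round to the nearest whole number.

The marked fraction of the population is 59/244, so in a sample of 78 expect C·(M/N) marked.
E[R] = 59 × 78 / 244 = 4602 / 244 ≈ 18.9 → 19

expected recaptures ≈ 19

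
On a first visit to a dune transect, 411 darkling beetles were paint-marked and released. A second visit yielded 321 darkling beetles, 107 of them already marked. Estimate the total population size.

N = 1233

The marked fraction in the recapture sample should equal the marked fraction in the population: 107/321 = 411/N.
N = (411 × 321) / 107 = 131931 / 107 = 1233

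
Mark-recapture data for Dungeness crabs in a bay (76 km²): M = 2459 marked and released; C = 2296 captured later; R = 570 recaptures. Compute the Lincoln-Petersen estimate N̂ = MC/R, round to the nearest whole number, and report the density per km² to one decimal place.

N̂ = 2459·2296/570 = 5645864/570 ≈ 9905.0 → 9905
Density = N̂ / area = 9905 / 76 ≈ 130.33 → 130.3 per km²

density ≈ 130.3 Dungeness crabs per km²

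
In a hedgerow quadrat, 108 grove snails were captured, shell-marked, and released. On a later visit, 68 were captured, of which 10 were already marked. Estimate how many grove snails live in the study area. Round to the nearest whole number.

N ≈ 734

If marked individuals mix randomly, R/C ≈ M/N, giving N ≈ M·C/R.
N = (108 × 68) / 10 = 7344 / 10 ≈ 734.4 → 734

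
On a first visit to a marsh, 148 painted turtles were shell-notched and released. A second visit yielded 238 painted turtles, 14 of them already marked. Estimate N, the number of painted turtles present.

N = (148 × 238) / 14 = 35224 / 14 = 2516

N = 2516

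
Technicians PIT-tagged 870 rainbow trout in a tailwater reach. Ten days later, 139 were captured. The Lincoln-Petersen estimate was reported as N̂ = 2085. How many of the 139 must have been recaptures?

R = 58

From N = M·C/R: R = M·C / N = 870·139 / 2085 = 120930 / 2085 = 58.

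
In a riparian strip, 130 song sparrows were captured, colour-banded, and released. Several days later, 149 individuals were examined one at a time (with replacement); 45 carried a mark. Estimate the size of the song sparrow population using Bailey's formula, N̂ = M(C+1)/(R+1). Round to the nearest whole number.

N̂ = 130·(149+1)/(45+1) = 130·150/46 = 19500/46 ≈ 423.9 → 424

N ≈ 424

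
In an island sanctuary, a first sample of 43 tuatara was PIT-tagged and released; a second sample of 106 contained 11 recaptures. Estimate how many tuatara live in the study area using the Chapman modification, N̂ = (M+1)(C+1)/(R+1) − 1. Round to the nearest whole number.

N ≈ 391

N̂ = (43+1)(106+1)/(11+1) − 1 = 44·107/12 − 1
= 4708/12 − 1 ≈ 392.3 − 1 ≈ 391.3 → 391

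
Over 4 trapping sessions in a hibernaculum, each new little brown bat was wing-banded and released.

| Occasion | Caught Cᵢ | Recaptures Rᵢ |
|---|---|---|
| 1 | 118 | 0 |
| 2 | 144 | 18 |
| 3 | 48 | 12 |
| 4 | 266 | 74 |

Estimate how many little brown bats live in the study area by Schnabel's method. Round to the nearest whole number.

Marked at large before each occasion: Mᵢ = Σⱼ<ᵢ (Cⱼ − Rⱼ) → M1=0, M2=118, M3=244, M4=280
Σ MᵢCᵢ = 0·118 + 118·144 + 244·48 + 280·266 = 0 + 16992 + 11712 + 74480 = 103184
Σ Rᵢ = 0 + 18 + 12 + 74 = 104
N̂ = 103184 / 104 ≈ 992.2 → 992

N ≈ 992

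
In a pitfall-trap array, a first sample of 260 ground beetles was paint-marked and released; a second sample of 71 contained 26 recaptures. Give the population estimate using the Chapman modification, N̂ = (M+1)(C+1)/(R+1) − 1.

N = 695

N̂ = (260+1)(71+1)/(26+1) − 1 = 261·72/27 − 1
= 18792/27 − 1 = 696 − 1 = 695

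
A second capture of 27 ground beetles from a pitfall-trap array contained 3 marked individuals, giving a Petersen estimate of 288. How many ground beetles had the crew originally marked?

From N = M·C/R: M = N·R / C = 288·3 / 27 = 864 / 27 = 32.

M = 32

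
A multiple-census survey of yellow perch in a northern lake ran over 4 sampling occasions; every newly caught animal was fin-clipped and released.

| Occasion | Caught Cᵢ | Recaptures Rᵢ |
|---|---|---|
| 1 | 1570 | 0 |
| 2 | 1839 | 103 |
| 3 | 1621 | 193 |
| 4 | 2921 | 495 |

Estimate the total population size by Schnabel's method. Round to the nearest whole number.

N ≈ 27,907

Marked at large before each occasion: Mᵢ = Σⱼ<ᵢ (Cⱼ − Rⱼ) → M1=0, M2=1570, M3=3306, M4=4734
Σ MᵢCᵢ = 0·1570 + 1570·1839 + 3306·1621 + 4734·2921 = 0 + 2887230 + 5359026 + 13828014 = 22074270
Σ Rᵢ = 0 + 103 + 193 + 495 = 791
N̂ = 22074270 / 791 ≈ 27906.8 → 27907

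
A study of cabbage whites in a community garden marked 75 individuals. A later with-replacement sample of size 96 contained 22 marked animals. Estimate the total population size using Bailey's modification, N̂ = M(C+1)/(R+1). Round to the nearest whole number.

N ≈ 316

N̂ = 75·(96+1)/(22+1) = 75·97/23 = 7275/23 ≈ 316.3 → 316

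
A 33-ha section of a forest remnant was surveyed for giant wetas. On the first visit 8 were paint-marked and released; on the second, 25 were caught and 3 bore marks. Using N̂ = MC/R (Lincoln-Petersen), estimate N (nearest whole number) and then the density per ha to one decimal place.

density ≈ 2.0 giant wetas per ha

N̂ = 8·25/3 = 200/3 ≈ 66.7 → 67
Density = N̂ / area = 67 / 33 ≈ 2.03 → 2.0 per ha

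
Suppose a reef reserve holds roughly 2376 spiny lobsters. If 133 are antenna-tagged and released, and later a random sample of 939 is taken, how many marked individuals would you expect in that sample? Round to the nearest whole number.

expected recaptures ≈ 53

Expected recaptures E[R] = M·C / N.
E[R] = 133 × 939 / 2376 = 124887 / 2376 ≈ 52.6 → 53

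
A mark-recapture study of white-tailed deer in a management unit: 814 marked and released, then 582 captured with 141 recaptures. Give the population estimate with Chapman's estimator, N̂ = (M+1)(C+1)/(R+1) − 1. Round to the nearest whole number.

N̂ = (814+1)(582+1)/(141+1) − 1 = 815·583/142 − 1
= 475145/142 − 1 ≈ 3346.1 − 1 ≈ 3345.1 → 3345

N ≈ 3345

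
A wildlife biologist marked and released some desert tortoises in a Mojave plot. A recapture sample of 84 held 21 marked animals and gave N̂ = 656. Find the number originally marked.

M = 164

From N = M·C/R: M = N·R / C = 656·21 / 84 = 13776 / 84 = 164.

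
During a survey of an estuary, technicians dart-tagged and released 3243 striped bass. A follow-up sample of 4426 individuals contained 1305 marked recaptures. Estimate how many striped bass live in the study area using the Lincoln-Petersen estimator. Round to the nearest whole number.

N ≈ 10,999

N = (3243 × 4426) / 1305 = 14353518 / 1305 ≈ 10998.9 → 10999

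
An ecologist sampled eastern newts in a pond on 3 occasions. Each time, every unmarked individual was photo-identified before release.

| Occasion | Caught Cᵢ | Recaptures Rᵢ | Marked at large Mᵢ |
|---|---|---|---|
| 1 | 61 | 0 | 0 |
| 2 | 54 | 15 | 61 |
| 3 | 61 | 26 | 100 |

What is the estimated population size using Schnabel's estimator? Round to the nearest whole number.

Σ MᵢCᵢ = 0·61 + 61·54 + 100·61 = 0 + 3294 + 6100 = 9394
Σ Rᵢ = 0 + 15 + 26 = 41
N̂ = 9394 / 41 ≈ 229.1 → 229

N ≈ 229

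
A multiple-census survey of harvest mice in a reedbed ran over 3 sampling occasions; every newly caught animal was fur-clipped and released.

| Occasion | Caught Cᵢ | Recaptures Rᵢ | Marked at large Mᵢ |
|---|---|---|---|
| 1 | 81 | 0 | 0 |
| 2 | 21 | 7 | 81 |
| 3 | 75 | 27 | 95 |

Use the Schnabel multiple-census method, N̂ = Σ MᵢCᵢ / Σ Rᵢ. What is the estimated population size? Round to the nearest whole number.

Σ MᵢCᵢ = 0·81 + 81·21 + 95·75 = 0 + 1701 + 7125 = 8826
Σ Rᵢ = 0 + 7 + 27 = 34
N̂ = 8826 / 34 ≈ 259.6 → 260

N ≈ 260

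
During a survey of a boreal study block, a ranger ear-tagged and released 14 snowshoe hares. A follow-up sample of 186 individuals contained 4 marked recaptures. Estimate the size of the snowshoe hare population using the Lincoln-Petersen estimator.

N = 651

The marked fraction in the recapture sample should equal the marked fraction in the population: 4/186 = 14/N.
N = (14 × 186) / 4 = 2604 / 4 = 651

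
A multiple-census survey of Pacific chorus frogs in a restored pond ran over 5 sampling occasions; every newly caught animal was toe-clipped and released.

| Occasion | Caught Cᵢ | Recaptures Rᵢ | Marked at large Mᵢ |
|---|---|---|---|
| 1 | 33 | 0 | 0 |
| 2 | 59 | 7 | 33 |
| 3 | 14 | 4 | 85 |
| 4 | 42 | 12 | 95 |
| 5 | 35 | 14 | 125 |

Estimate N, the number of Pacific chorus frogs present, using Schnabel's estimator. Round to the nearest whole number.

Σ MᵢCᵢ = 0·33 + 33·59 + 85·14 + 95·42 + 125·35 = 0 + 1947 + 1190 + 3990 + 4375 = 11502
Σ Rᵢ = 0 + 7 + 4 + 12 + 14 = 37
N̂ = 11502 / 37 ≈ 310.9 → 311

N ≈ 311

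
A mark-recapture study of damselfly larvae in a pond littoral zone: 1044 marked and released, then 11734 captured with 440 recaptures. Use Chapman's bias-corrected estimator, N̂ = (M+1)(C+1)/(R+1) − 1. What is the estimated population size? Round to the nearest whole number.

N ≈ 27,806

N̂ = (1044+1)(11734+1)/(440+1) − 1 = 1045·11735/441 − 1
= 12263075/441 − 1 ≈ 27807.4 − 1 ≈ 27806.4 → 27806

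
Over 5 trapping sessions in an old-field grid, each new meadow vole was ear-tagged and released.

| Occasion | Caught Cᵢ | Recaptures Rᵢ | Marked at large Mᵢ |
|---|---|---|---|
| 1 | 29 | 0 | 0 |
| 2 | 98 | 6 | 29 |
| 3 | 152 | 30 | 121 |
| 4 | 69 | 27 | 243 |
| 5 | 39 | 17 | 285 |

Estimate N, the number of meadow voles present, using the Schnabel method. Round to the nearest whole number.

N ≈ 614

Σ MᵢCᵢ = 0·29 + 29·98 + 121·152 + 243·69 + 285·39 = 0 + 2842 + 18392 + 16767 + 11115 = 49116
Σ Rᵢ = 0 + 6 + 30 + 27 + 17 = 80
N̂ = 49116 / 80 ≈ 614.0 → 614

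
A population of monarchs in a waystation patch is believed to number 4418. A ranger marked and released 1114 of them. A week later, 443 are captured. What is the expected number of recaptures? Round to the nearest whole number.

Expected recaptures E[R] = M·C / N.
E[R] = 1114 × 443 / 4418 = 493502 / 4418 ≈ 111.7 → 112

expected recaptures ≈ 112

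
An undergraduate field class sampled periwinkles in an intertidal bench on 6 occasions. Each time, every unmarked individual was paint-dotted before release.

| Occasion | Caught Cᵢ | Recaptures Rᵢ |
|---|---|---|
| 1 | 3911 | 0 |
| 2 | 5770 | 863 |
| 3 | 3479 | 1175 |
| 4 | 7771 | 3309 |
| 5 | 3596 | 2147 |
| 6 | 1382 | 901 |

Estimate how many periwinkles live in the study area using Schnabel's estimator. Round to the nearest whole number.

Marked at large before each occasion: Mᵢ = Σⱼ<ᵢ (Cⱼ − Rⱼ) → M1=0, M2=3911, M3=8818, M4=11122, M5=15584, M6=17033
Σ MᵢCᵢ = 0·3911 + 3911·5770 + 8818·3479 + 11122·7771 + 15584·3596 + 17033·1382 = 0 + 22566470 + 30677822 + 86429062 + 56040064 + 23539606 = 219253024
Σ Rᵢ = 0 + 863 + 1175 + 3309 + 2147 + 901 = 8395
N̂ = 219253024 / 8395 ≈ 26117.1 → 26117

N ≈ 26,117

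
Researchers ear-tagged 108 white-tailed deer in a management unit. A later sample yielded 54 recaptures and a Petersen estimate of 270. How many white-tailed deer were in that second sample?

From N = M·C/R: C = N·R / M = 270·54 / 108 = 14580 / 108 = 135.

C = 135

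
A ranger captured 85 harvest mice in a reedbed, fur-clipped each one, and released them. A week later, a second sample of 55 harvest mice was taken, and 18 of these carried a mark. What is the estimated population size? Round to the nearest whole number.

N ≈ 260

Lincoln-Petersen assumes M/N = R/C, so N = M·C / R.
N = (85 × 55) / 18 = 4675 / 18 ≈ 259.7 → 260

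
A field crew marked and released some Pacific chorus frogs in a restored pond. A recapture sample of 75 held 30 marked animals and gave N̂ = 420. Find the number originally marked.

M = 168

From N = M·C/R: M = N·R / C = 420·30 / 75 = 12600 / 75 = 168.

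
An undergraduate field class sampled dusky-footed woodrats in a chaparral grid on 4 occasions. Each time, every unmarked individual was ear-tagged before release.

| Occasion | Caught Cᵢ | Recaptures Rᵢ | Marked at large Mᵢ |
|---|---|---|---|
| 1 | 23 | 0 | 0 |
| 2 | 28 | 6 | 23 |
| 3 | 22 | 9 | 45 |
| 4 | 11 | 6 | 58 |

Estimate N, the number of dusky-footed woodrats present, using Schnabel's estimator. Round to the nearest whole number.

N ≈ 108

Σ MᵢCᵢ = 0·23 + 23·28 + 45·22 + 58·11 = 0 + 644 + 990 + 638 = 2272
Σ Rᵢ = 0 + 6 + 9 + 6 = 21
N̂ = 2272 / 21 ≈ 108.2 → 108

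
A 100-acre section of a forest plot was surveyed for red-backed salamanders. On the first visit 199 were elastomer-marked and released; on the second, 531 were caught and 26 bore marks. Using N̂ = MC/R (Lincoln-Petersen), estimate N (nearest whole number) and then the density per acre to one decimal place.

N̂ = 199·531/26 = 105669/26 ≈ 4064.2 → 4064
Density = N̂ / area = 4064 / 100 ≈ 40.64 → 40.6 per acre

density ≈ 40.6 red-backed salamanders per acre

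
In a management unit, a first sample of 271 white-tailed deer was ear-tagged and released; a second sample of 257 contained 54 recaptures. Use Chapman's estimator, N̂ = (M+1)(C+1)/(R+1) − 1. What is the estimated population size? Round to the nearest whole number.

N ≈ 1275

N̂ = (271+1)(257+1)/(54+1) − 1 = 272·258/55 − 1
= 70176/55 − 1 ≈ 1275.9 − 1 ≈ 1274.9 → 1275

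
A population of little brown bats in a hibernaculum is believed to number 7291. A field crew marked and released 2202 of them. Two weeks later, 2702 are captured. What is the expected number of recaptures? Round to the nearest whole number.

The marked fraction of the population is 2202/7291, so in a sample of 2702 expect C·(M/N) marked.
E[R] = 2202 × 2702 / 7291 = 5949804 / 7291 ≈ 816.0 → 816

expected recaptures ≈ 816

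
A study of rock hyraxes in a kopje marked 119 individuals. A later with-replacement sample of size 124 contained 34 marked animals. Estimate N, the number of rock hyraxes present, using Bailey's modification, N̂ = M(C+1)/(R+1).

N = 425

N̂ = 119·(124+1)/(34+1) = 119·125/35 = 14875/35 = 425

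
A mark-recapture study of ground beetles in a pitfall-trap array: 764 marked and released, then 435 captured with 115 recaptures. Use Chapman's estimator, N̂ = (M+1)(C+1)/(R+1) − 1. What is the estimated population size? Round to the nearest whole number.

N̂ = (764+1)(435+1)/(115+1) − 1 = 765·436/116 − 1
= 333540/116 − 1 ≈ 2875.3 − 1 ≈ 2874.3 → 2874

N ≈ 2874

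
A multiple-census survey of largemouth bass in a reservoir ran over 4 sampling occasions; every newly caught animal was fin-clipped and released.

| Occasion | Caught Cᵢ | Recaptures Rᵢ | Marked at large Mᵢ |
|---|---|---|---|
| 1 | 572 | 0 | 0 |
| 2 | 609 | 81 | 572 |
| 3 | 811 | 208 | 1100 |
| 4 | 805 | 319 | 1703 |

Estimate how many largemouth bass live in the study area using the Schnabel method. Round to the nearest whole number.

Σ MᵢCᵢ = 0·572 + 572·609 + 1100·811 + 1703·805 = 0 + 348348 + 892100 + 1370915 = 2611363
Σ Rᵢ = 0 + 81 + 208 + 319 = 608
N̂ = 2611363 / 608 ≈ 4295.0 → 4295

N ≈ 4295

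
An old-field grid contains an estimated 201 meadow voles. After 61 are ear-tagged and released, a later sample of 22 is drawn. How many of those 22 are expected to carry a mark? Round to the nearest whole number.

The marked fraction of the population is 61/201, so in a sample of 22 expect C·(M/N) marked.
E[R] = 61 × 22 / 201 = 1342 / 201 ≈ 6.7 → 7

expected recaptures ≈ 7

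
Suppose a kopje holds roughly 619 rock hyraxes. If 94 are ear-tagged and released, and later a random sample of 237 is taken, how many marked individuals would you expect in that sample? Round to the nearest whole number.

expected recaptures ≈ 36

Expected recaptures E[R] = M·C / N.
E[R] = 94 × 237 / 619 = 22278 / 619 ≈ 36.0 → 36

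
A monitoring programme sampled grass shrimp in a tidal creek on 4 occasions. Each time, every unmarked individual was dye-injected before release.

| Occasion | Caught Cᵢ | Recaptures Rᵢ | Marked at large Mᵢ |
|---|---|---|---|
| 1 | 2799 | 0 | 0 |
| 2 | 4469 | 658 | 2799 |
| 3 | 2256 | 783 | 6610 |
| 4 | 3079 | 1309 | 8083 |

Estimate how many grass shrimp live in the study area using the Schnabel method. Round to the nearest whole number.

Σ MᵢCᵢ = 0·2799 + 2799·4469 + 6610·2256 + 8083·3079 = 0 + 12508731 + 14912160 + 24887557 = 52308448
Σ Rᵢ = 0 + 658 + 783 + 1309 = 2750
N̂ = 52308448 / 2750 ≈ 19021.3 → 19021

N ≈ 19,021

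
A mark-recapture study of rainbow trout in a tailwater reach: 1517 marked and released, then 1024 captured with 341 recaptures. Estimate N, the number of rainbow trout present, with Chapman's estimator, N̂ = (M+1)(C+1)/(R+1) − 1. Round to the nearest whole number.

N ≈ 4549

N̂ = (1517+1)(1024+1)/(341+1) − 1 = 1518·1025/342 − 1
= 1555950/342 − 1 ≈ 4549.6 − 1 ≈ 4548.6 → 4549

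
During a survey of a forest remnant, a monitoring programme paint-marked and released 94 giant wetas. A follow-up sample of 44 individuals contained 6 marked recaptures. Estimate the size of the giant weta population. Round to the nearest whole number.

N ≈ 689

The marked fraction in the recapture sample should equal the marked fraction in the population: 6/44 = 94/N.
N = (94 × 44) / 6 = 4136 / 6 ≈ 689.3 → 689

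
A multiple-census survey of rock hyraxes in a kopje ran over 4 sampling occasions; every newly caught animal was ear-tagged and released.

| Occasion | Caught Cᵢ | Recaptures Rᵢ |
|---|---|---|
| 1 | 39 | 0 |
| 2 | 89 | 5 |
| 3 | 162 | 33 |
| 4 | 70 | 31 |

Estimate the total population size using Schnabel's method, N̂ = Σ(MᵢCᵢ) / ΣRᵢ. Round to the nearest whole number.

Marked at large before each occasion: Mᵢ = Σⱼ<ᵢ (Cⱼ − Rⱼ) → M1=0, M2=39, M3=123, M4=252
Σ MᵢCᵢ = 0·39 + 39·89 + 123·162 + 252·70 = 0 + 3471 + 19926 + 17640 = 41037
Σ Rᵢ = 0 + 5 + 33 + 31 = 69
N̂ = 41037 / 69 ≈ 594.7 → 595

N ≈ 595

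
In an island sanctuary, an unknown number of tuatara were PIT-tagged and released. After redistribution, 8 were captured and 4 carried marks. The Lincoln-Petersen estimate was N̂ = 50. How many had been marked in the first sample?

M = 25

From N = M·C/R: M = N·R / C = 50·4 / 8 = 200 / 8 = 25.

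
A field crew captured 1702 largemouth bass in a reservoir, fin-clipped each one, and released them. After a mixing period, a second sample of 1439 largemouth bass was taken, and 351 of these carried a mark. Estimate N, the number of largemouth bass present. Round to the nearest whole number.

N ≈ 6978

N = (1702 × 1439) / 351 = 2449178 / 351 ≈ 6977.7 → 6978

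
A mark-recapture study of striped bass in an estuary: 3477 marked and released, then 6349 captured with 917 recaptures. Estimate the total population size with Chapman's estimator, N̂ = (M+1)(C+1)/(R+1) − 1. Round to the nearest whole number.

N ≈ 24,057

N̂ = (3477+1)(6349+1)/(917+1) − 1 = 3478·6350/918 − 1
= 22085300/918 − 1 ≈ 24058.1 − 1 ≈ 24057.1 → 24057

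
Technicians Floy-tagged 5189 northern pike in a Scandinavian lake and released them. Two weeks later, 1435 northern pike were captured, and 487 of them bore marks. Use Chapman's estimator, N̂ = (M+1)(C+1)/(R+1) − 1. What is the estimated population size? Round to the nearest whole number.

N ≈ 15,271

N̂ = (5189+1)(1435+1)/(487+1) − 1 = 5190·1436/488 − 1
= 7452840/488 − 1 ≈ 15272.2 − 1 ≈ 15271.2 → 15271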